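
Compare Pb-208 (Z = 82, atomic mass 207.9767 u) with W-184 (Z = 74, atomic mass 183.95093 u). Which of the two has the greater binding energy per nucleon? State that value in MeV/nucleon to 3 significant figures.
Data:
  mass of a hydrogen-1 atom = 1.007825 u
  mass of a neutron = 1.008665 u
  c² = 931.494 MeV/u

Pb-208: Σm = 82(1.007825) + 126(1.008665) = 209.733440 u; Δm = 1.756740 u; E_B = 1636.4 MeV; E_B/A = 7.867 MeV
W-184: Σm = 74(1.007825) + 110(1.008665) = 185.532200 u; Δm = 1.581270 u; E_B = 1472.9 MeV; E_B/A = 8.005 MeV
W-184 has the higher binding energy per nucleon, so it is the more tightly bound nucleus.

W-184; 8.01 MeV/nucleon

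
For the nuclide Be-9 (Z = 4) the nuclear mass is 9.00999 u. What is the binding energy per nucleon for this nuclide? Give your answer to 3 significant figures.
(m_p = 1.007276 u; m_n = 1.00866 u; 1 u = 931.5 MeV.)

6.46 MeV/nucleon

With 4 protons and 5 neutrons (A = 9):
Mass of separated nucleons = 4(1.007276) + 5(1.00866) = 4.029104 + 5.04330 = 9.072404 u
The mass defect is 9.072404 − 9.00999 = 0.062414 u.
Binding energy = Δm·c² = 0.062414 × 931.5 MeV/u = 58.1386 MeV
Per nucleon: 58.1386 / 9 = 6.460 MeV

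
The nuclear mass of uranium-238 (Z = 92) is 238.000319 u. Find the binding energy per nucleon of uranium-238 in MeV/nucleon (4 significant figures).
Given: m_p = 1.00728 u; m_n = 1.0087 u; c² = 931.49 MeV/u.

7.591 MeV/nucleon

Σm = 92·m_p + 146·m_n = 92.66976 + 147.2702 = 239.93996 u
The mass defect is 239.93996 − 238.000319 = 1.939641 u.
E_B = 1.939641 × 931.49 = 1806.76 MeV
Per nucleon: 1806.76 / 238 = 7.591 MeV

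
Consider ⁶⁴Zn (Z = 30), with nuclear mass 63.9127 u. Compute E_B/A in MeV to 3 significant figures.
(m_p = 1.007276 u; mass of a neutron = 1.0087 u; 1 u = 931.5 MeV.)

Mass of separated nucleons = 30(1.007276) + 34(1.0087) = 30.218280 + 34.2958 = 64.514080 u
Mass defect Δm = 64.514080 − 63.9127 = 0.601380 u
Converting to energy: 0.601380 u × 931.5 MeV/u = 560.185 MeV
BE/A = 560.185 MeV / 64 = 8.753 MeV/nucleon

8.75 MeV/nucleon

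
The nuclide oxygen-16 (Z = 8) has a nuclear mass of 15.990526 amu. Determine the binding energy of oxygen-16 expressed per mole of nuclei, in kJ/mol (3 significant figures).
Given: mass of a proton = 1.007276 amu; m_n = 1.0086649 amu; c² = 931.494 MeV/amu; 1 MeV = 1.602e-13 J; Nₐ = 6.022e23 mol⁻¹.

1.23e+10 kJ/mol

The nucleus contains 8 protons and 16 − 8 = 8 neutrons.
Σm = 8·m_p + 8·m_n = 8.058208 + 8.0693192 = 16.1275272 amu
Mass defect Δm = 16.1275272 − 15.990526 = 0.1370012 amu
E_B = 0.1370012 × 931.494 = 127.616 MeV
Per nucleus in joules: 127.616 MeV × 1.602e-13 J/MeV = 2.0444e-11 J
Per mole: 2.0444e-11 J × 6.022e23 mol⁻¹ = 1.2311e+13 J/mol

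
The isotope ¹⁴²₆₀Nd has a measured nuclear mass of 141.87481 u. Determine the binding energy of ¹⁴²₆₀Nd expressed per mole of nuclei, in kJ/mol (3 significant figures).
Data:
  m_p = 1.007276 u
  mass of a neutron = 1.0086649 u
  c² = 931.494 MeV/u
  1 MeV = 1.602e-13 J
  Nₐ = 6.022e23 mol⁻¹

1.14e+11 kJ/mol

The nucleus contains 60 protons and 142 − 60 = 82 neutrons.
Σm = 60·m_p + 82·m_n = 60.436560 + 82.7105218 = 143.1470818 u
Mass defect Δm = 143.1470818 − 141.87481 = 1.2722718 u
Converting to energy: 1.2722718 u × 931.494 MeV/u = 1185.11 MeV
Per nucleus in joules: 1185.11 MeV × 1.602e-13 J/MeV = 1.8985e-10 J
Per mole: 1.8985e-10 J × 6.022e23 mol⁻¹ = 1.1433e+14 J/mol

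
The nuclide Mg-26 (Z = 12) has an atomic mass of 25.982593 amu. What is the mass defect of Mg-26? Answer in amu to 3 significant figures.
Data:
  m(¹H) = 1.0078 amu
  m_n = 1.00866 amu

Total constituent mass: 12 × 1.0078 + 14 × 1.00866 = 26.21484 amu
Δm = 26.21484 − 25.982593 = 0.232247 amu

0.232 amu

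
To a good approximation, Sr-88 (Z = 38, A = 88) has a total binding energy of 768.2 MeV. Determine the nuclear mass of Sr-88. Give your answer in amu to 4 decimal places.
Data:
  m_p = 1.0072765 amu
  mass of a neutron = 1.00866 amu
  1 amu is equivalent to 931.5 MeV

Mass defect = 768.2 MeV / (931.5 MeV/amu) = 0.824691 amu
Constituent mass = 38(1.0072765) + 50(1.00866) = 88.7095070 amu
Nuclear mass = 88.7095070 − 0.824691 = 87.8848160 amu ≈ 87.8848 amu (to 4 decimal places)

87.8848 amu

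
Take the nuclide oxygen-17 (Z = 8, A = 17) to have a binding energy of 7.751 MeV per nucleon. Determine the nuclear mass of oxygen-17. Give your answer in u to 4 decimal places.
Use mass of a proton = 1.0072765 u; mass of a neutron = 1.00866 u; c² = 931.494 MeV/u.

Total binding energy = 17 × 7.751 = 131.767 MeV
Mass defect = 131.767 MeV / (931.494 MeV/u) = 0.141458 u
Constituent mass = 8(1.0072765) + 9(1.00866) = 17.1361520 u
Nuclear mass = 17.1361520 − 0.141458 = 16.9946940 u ≈ 16.9947 u (to 4 decimal places)

16.9947 u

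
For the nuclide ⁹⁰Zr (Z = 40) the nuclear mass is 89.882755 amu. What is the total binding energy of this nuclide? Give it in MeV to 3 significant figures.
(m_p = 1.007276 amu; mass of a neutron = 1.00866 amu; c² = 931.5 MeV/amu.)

784 MeV

Total constituent mass: 40 × 1.007276 + 50 × 1.00866 = 90.724040 amu
Δm = 90.724040 − 89.882755 = 0.841285 amu
E_B = 0.841285 × 931.5 = 783.657 MeV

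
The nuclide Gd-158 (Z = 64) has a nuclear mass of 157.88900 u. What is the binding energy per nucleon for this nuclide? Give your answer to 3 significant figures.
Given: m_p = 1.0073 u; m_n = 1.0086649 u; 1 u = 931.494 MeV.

8.21 MeV/nucleon

Mass of separated nucleons = 64(1.0073) + 94(1.0086649) = 64.4672 + 94.8145006 = 159.2817006 u
Mass defect Δm = 159.2817006 − 157.88900 = 1.3927006 u
Binding energy = Δm·c² = 1.3927006 × 931.494 MeV/u = 1297.29 MeV
Per nucleon: 1297.29 / 158 = 8.211 MeV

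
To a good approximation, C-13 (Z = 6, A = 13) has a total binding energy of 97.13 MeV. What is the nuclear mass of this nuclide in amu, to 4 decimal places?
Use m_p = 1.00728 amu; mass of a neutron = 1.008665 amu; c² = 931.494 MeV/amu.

Mass defect = 97.13 MeV / (931.494 MeV/amu) = 0.104273 amu
Constituent mass = 6(1.00728) + 7(1.008665) = 13.104335 amu
Nuclear mass = 13.104335 − 0.104273 = 13.000062 amu ≈ 13.0001 amu (to 4 decimal places)

13.0001 amu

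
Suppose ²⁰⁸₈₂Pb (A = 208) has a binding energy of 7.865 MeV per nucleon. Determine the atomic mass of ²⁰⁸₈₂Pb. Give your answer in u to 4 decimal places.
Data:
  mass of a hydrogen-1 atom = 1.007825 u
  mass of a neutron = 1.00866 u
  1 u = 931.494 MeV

207.9766 u

Total binding energy = 208 × 7.865 = 1635.920 MeV
Mass defect = 1635.920 MeV / (931.494 MeV/u) = 1.756232 u
Constituent mass = 82(1.007825) + 126(1.00866) = 209.732810 u
Atomic mass = 209.732810 − 1.756232 = 207.976578 u ≈ 207.9766 u (to 4 decimal places)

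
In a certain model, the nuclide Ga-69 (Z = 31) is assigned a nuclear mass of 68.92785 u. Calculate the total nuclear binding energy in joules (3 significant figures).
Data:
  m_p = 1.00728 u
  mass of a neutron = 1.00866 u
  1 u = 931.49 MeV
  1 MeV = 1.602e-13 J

Mass of separated nucleons = 31(1.00728) + 38(1.00866) = 31.22568 + 38.32908 = 69.55476 u
Mass defect Δm = 69.55476 − 68.92785 = 0.62691 u
Binding energy = Δm·c² = 0.62691 × 931.49 MeV/u = 583.960 MeV
In joules: 583.960 MeV × 1.602e-13 J/MeV = 9.3550e-11 J

9.36e-11 J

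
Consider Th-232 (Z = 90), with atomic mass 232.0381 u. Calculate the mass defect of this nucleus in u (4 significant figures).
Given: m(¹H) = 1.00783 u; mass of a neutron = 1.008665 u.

The nucleus contains 90 protons and 232 − 90 = 142 neutrons.
Total constituent mass: 90 × 1.00783 + 142 × 1.008665 = 233.935130 u
The mass defect is 233.935130 − 232.0381 = 1.897030 u.

1.897 u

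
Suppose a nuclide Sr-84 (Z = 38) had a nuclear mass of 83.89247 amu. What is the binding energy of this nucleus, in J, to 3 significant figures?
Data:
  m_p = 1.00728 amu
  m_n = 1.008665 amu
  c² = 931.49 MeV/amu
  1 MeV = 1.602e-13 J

Z = 38, so N = A − Z = 84 − 38 = 46.
Mass of separated nucleons = 38(1.00728) + 46(1.008665) = 38.27664 + 46.398590 = 84.675230 amu
Δm = 84.675230 − 83.89247 = 0.782760 amu
Converting to energy: 0.782760 amu × 931.49 MeV/amu = 729.133 MeV
In joules: 729.133 MeV × 1.602e-13 J/MeV = 1.1681e-10 J

1.17e-10 J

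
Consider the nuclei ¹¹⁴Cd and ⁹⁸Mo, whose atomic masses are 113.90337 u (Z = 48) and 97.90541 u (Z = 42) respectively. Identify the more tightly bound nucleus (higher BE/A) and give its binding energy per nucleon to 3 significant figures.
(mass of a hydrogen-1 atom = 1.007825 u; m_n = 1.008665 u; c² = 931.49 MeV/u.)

¹¹⁴Cd: Σm = 48(1.007825) + 66(1.008665) = 114.947490 u; Δm = 1.044120 u; E_B = 972.59 MeV; E_B/A = 8.531 MeV
⁹⁸Mo: Σm = 42(1.007825) + 56(1.008665) = 98.813890 u; Δm = 0.908480 u; E_B = 846.24 MeV; E_B/A = 8.635 MeV
⁹⁸Mo has the higher binding energy per nucleon, so it is the more tightly bound nucleus.

⁹⁸Mo; 8.64 MeV/nucleon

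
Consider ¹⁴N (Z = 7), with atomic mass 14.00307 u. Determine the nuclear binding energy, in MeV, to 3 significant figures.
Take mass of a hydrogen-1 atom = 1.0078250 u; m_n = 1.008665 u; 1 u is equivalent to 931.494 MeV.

105 MeV

With 7 protons and 7 neutrons (A = 14):
Σm = 7·m(¹H) + 7·m_n = 7.0547750 + 7.060655 = 14.1154300 u
Mass defect Δm = 14.1154300 − 14.00307 = 0.1123600 u
Binding energy = Δm·c² = 0.1123600 × 931.494 MeV/u = 104.663 MeV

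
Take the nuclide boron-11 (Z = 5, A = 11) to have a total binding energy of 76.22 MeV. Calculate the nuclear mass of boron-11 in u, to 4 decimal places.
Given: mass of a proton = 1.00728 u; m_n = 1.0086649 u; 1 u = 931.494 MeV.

Mass defect = 76.22 MeV / (931.494 MeV/u) = 0.081826 u
Constituent mass = 5(1.00728) + 6(1.0086649) = 11.0883894 u
Nuclear mass = 11.0883894 − 0.081826 = 11.0065634 u ≈ 11.0066 u (to 4 decimal places)

11.0066 u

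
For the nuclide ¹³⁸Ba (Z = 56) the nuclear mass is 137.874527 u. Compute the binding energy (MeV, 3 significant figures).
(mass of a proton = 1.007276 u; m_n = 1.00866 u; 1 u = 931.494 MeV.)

The nucleus contains 56 protons and 138 − 56 = 82 neutrons.
Mass of separated nucleons = 56(1.007276) + 82(1.00866) = 56.407456 + 82.71012 = 139.117576 u
Δm = 139.117576 − 137.874527 = 1.243049 u
Converting to energy: 1.243049 u × 931.494 MeV/u = 1157.89 MeV

1160 MeV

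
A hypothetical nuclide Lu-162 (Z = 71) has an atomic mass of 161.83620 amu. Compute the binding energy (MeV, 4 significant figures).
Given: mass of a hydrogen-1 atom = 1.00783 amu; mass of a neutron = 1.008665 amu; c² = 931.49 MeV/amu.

With 71 protons and 91 neutrons (A = 162):
Total constituent mass: 71 × 1.00783 + 91 × 1.008665 = 163.344445 amu
Mass defect Δm = 163.344445 − 161.83620 = 1.508245 amu
Binding energy = Δm·c² = 1.508245 × 931.49 MeV/amu = 1404.92 MeV

1405 MeV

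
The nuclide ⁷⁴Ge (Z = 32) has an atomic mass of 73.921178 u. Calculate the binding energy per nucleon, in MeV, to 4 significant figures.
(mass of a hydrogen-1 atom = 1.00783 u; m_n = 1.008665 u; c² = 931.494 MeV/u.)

8.727 MeV/nucleon

Z = 32, so N = A − Z = 74 − 32 = 42.
Total constituent mass: 32 × 1.00783 + 42 × 1.008665 = 74.614490 u
Mass defect Δm = 74.614490 − 73.921178 = 0.693312 u
E_B = 0.693312 × 931.494 = 645.816 MeV
Per nucleon: 645.816 / 74 = 8.727 MeV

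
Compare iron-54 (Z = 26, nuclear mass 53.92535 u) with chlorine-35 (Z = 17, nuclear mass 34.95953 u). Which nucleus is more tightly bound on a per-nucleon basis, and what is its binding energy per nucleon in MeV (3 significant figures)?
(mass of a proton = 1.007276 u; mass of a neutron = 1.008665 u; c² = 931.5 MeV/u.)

iron-54; 8.74 MeV/nucleon

iron-54: Σm = 26(1.007276) + 28(1.008665) = 54.431796 u; Δm = 0.506446 u; E_B = 471.75 MeV; E_B/A = 8.736 MeV
chlorine-35: Σm = 17(1.007276) + 18(1.008665) = 35.279662 u; Δm = 0.320132 u; E_B = 298.20 MeV; E_B/A = 8.520 MeV
iron-54 has the higher binding energy per nucleon, so it is the more tightly bound nucleus.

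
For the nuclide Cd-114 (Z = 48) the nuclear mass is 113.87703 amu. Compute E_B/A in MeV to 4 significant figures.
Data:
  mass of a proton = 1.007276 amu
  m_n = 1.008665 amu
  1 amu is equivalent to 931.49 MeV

8.531 MeV/nucleon

Total constituent mass: 48 × 1.007276 + 66 × 1.008665 = 114.921138 amu
The mass defect is 114.921138 − 113.87703 = 1.044108 amu.
Converting to energy: 1.044108 amu × 931.49 MeV/amu = 972.576 MeV
Dividing by A = 114 gives 8.531 MeV per nucleon.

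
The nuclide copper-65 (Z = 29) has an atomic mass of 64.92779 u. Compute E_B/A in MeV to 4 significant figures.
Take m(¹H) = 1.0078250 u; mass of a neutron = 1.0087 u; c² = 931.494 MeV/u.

With 29 protons and 36 neutrons (A = 65):
Σm = 29·m(¹H) + 36·m_n = 29.2269250 + 36.3132 = 65.5401250 u
Mass defect Δm = 65.5401250 − 64.92779 = 0.6123350 u
Binding energy = Δm·c² = 0.6123350 × 931.494 MeV/u = 570.386 MeV
Dividing by A = 65 gives 8.775 MeV per nucleon.

8.775 MeV/nucleon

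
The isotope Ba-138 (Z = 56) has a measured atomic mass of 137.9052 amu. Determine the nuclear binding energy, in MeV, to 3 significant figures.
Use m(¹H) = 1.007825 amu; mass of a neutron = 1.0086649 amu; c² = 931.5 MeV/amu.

1160 MeV

With 56 protons and 82 neutrons (A = 138):
Σm = 56·m(¹H) + 82·m_n = 56.438200 + 82.7105218 = 139.1487218 amu
Δm = 139.1487218 − 137.9052 = 1.2435218 amu
E_B = 1.2435218 × 931.5 = 1158.34 MeV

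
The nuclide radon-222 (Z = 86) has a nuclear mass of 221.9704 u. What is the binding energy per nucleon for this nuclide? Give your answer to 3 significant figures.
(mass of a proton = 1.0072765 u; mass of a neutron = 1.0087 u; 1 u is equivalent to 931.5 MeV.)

Total constituent mass: 86 × 1.0072765 + 136 × 1.0087 = 223.8089790 u
Δm = 223.8089790 − 221.9704 = 1.8385790 u
Converting to energy: 1.8385790 u × 931.5 MeV/u = 1712.64 MeV
Dividing by A = 222 gives 7.7146 MeV per nucleon.

7.71 MeV/nucleon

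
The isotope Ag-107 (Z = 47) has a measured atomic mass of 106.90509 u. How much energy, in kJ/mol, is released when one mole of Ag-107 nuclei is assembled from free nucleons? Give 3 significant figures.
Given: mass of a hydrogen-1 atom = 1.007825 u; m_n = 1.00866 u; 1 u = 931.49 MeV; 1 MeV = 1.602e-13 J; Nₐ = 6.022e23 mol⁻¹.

8.83e+10 kJ/mol

Mass of separated nucleons = 47(1.007825) + 60(1.00866) = 47.367775 + 60.51960 = 107.887375 u
Δm = 107.887375 − 106.90509 = 0.982285 u
Binding energy = Δm·c² = 0.982285 × 931.49 MeV/u = 914.989 MeV
Per nucleus in joules: 914.989 MeV × 1.602e-13 J/MeV = 1.4658e-10 J
Per mole: 1.4658e-10 J × 6.022e23 mol⁻¹ = 8.8270e+13 J/mol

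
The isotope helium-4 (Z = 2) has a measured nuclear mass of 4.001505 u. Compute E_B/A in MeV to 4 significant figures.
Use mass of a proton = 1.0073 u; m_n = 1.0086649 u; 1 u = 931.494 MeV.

7.085 MeV/nucleon

Σm = 2·m_p + 2·m_n = 2.0146 + 2.0173298 = 4.0319298 u
Δm = 4.0319298 − 4.001505 = 0.0304248 u
Converting to energy: 0.0304248 u × 931.494 MeV/u = 28.3405 MeV
Dividing by A = 4 gives 7.085 MeV per nucleon.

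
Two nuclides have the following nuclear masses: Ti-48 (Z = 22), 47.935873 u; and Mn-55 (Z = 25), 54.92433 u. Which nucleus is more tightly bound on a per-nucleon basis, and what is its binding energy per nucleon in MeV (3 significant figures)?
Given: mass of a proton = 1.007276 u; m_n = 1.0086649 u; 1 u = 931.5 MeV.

Mn-55; 8.76 MeV/nucleon

Ti-48: Σm = 22(1.007276) + 26(1.0086649) = 48.3853594 u; Δm = 0.4494864 u; E_B = 418.70 MeV; E_B/A = 8.723 MeV
Mn-55: Σm = 25(1.007276) + 30(1.0086649) = 55.4418470 u; Δm = 0.5175170 u; E_B = 482.07 MeV; E_B/A = 8.7649 MeV
Mn-55 has the higher binding energy per nucleon, so it is the more tightly bound nucleus.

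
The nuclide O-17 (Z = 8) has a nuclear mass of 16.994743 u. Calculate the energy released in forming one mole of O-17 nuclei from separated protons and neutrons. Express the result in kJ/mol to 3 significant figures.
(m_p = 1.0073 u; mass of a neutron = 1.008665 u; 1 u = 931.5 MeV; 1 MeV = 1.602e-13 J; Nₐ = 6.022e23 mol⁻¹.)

Z = 8, so N = A − Z = 17 − 8 = 9.
Mass of separated nucleons = 8(1.0073) + 9(1.008665) = 8.0584 + 9.077985 = 17.136385 u
The mass defect is 17.136385 − 16.994743 = 0.141642 u.
Binding energy = Δm·c² = 0.141642 × 931.5 MeV/u = 131.940 MeV
Per nucleus in joules: 131.940 MeV × 1.602e-13 J/MeV = 2.1137e-11 J
Per mole: 2.1137e-11 J × 6.022e23 mol⁻¹ = 1.2729e+13 J/mol

1.27e+10 kJ/mol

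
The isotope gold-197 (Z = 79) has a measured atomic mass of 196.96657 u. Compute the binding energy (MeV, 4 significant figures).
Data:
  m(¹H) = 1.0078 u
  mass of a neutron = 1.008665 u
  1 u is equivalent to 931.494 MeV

The nucleus contains 79 protons and 197 − 79 = 118 neutrons.
Total constituent mass: 79 × 1.0078 + 118 × 1.008665 = 198.638670 u
Δm = 198.638670 − 196.96657 = 1.672100 u
Binding energy = Δm·c² = 1.672100 × 931.494 MeV/u = 1557.55 MeV

1558 MeV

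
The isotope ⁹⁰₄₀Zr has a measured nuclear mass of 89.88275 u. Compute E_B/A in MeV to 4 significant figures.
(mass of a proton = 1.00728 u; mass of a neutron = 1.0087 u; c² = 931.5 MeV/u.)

8.730 MeV/nucleon

Z = 40, so N = A − Z = 90 − 40 = 50.
Mass of separated nucleons = 40(1.00728) + 50(1.0087) = 40.29120 + 50.4350 = 90.72620 u
Mass defect Δm = 90.72620 − 89.88275 = 0.84345 u
Binding energy = Δm·c² = 0.84345 × 931.5 MeV/u = 785.674 MeV
Dividing by A = 90 gives 8.730 MeV per nucleon.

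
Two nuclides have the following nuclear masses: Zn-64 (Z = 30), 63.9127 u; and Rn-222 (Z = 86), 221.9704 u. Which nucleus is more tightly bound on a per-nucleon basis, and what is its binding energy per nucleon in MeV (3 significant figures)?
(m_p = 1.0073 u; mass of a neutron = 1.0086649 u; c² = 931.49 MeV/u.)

Zn-64: Σm = 30(1.0073) + 34(1.0086649) = 64.5136066 u; Δm = 0.6009066 u; E_B = 559.74 MeV; E_B/A = 8.746 MeV
Rn-222: Σm = 86(1.0073) + 136(1.0086649) = 223.8062264 u; Δm = 1.8358264 u; E_B = 1710.1 MeV; E_B/A = 7.703 MeV
Zn-64 has the higher binding energy per nucleon, so it is the more tightly bound nucleus.

Zn-64; 8.75 MeV/nucleon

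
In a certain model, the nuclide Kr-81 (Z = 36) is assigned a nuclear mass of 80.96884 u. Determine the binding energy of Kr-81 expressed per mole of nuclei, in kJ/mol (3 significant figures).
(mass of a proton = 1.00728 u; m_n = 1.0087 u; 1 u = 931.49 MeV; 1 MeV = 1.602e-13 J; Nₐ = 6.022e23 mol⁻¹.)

Z = 36, so N = A − Z = 81 − 36 = 45.
Mass of separated nucleons = 36(1.00728) + 45(1.0087) = 36.26208 + 45.3915 = 81.65358 u
Δm = 81.65358 − 80.96884 = 0.68474 u
Binding energy = Δm·c² = 0.68474 × 931.49 MeV/u = 637.828 MeV
Per nucleus in joules: 637.828 MeV × 1.602e-13 J/MeV = 1.0218e-10 J
Per mole: 1.0218e-10 J × 6.022e23 mol⁻¹ = 6.1533e+13 J/mol

6.15e+10 kJ/mol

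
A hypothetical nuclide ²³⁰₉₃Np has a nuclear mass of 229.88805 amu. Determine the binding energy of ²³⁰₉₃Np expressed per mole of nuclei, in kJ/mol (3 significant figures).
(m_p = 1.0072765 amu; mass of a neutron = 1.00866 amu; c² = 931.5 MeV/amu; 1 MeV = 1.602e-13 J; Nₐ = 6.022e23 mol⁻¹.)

The nucleus contains 93 protons and 230 − 93 = 137 neutrons.
Σm = 93·m_p + 137·m_n = 93.6767145 + 138.18642 = 231.8631345 amu
The mass defect is 231.8631345 − 229.88805 = 1.9750845 amu.
Converting to energy: 1.9750845 amu × 931.5 MeV/amu = 1839.79 MeV
Per nucleus in joules: 1839.79 MeV × 1.602e-13 J/MeV = 2.9473e-10 J
Per mole: 2.9473e-10 J × 6.022e23 mol⁻¹ = 1.7749e+14 J/mol

1.77e+11 kJ/mol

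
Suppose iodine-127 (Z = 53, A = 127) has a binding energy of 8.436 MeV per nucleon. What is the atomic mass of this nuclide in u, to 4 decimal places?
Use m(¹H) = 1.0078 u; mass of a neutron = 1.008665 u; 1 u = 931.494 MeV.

Total binding energy = 127 × 8.436 = 1071.372 MeV
Mass defect = 1071.372 MeV / (931.494 MeV/u) = 1.150165 u
Constituent mass = 53(1.0078) + 74(1.008665) = 128.054610 u
Atomic mass = 128.054610 − 1.150165 = 126.904445 u ≈ 126.9044 u (to 4 decimal places)

126.9044 u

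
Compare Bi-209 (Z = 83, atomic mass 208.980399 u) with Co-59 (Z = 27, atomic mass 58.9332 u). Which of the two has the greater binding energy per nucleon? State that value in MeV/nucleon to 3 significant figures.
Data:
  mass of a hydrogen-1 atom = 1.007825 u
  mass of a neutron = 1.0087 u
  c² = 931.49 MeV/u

Bi-209: Σm = 83(1.007825) + 126(1.0087) = 210.745675 u; Δm = 1.765276 u; E_B = 1644.34 MeV; E_B/A = 7.868 MeV
Co-59: Σm = 27(1.007825) + 32(1.0087) = 59.489675 u; Δm = 0.556475 u; E_B = 518.35 MeV; E_B/A = 8.786 MeV
Co-59 has the higher binding energy per nucleon, so it is the more tightly bound nucleus.

Co-59; 8.79 MeV/nucleon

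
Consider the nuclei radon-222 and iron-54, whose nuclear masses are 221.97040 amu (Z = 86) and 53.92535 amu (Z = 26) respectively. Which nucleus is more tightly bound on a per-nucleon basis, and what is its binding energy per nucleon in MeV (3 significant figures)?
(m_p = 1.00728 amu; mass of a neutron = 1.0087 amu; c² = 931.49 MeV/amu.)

radon-222: Σm = 86(1.00728) + 136(1.0087) = 223.80928 amu; Δm = 1.83888 amu; E_B = 1712.9 MeV; E_B/A = 7.716 MeV
iron-54: Σm = 26(1.00728) + 28(1.0087) = 54.43288 amu; Δm = 0.50753 amu; E_B = 472.76 MeV; E_B/A = 8.7548 MeV
iron-54 has the higher binding energy per nucleon, so it is the more tightly bound nucleus.

iron-54; 8.75 MeV/nucleon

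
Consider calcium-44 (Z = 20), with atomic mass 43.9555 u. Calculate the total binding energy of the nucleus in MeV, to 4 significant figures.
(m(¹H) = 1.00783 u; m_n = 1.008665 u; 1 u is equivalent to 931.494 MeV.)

Σm = 20·m(¹H) + 24·m_n = 20.15660 + 24.207960 = 44.364560 u
Mass defect Δm = 44.364560 − 43.9555 = 0.409060 u
Converting to energy: 0.409060 u × 931.494 MeV/u = 381.037 MeV

381.0 MeV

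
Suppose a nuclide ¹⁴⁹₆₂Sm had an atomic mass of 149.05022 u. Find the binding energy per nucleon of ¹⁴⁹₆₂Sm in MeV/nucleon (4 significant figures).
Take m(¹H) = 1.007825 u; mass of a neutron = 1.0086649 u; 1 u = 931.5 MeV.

7.432 MeV/nucleon

The nucleus contains 62 protons and 149 − 62 = 87 neutrons.
Σm = 62·m(¹H) + 87·m_n = 62.485150 + 87.7538463 = 150.2389963 u
The mass defect is 150.2389963 − 149.05022 = 1.1887763 u.
E_B = 1.1887763 × 931.5 = 1107.35 MeV
BE/A = 1107.35 MeV / 149 = 7.432 MeV/nucleon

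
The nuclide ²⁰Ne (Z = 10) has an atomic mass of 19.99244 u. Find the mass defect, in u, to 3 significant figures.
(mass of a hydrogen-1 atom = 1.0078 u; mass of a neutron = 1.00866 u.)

Σm = 10·m(¹H) + 10·m_n = 10.0780 + 10.08660 = 20.16460 u
The mass defect is 20.16460 − 19.99244 = 0.17216 u.

0.172 u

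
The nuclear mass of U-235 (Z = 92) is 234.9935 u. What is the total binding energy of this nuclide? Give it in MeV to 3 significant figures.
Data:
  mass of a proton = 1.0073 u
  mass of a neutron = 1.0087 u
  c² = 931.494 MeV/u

1790 MeV

Z = 92, so N = A − Z = 235 − 92 = 143.
Σm = 92·m_p + 143·m_n = 92.6716 + 144.2441 = 236.9157 u
The mass defect is 236.9157 − 234.9935 = 1.9222 u.
Converting to energy: 1.9222 u × 931.494 MeV/u = 1790.52 MeV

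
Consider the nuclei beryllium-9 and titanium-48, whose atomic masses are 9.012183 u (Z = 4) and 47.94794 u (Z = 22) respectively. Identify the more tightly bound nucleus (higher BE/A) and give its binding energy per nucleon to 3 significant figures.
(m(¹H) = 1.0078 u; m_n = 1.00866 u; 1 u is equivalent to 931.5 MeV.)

beryllium-9: Σm = 4(1.0078) + 5(1.00866) = 9.07450 u; Δm = 0.062317 u; E_B = 58.048 MeV; E_B/A = 6.450 MeV
titanium-48: Σm = 22(1.0078) + 26(1.00866) = 48.39676 u; Δm = 0.44882 u; E_B = 418.08 MeV; E_B/A = 8.710 MeV
titanium-48 has the higher binding energy per nucleon, so it is the more tightly bound nucleus.

titanium-48; 8.71 MeV/nucleon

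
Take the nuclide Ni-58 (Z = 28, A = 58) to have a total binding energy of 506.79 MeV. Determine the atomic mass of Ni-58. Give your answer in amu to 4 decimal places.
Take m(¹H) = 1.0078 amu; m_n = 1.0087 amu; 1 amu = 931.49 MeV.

Mass defect = 506.79 MeV / (931.49 MeV/amu) = 0.544064 amu
Constituent mass = 28(1.0078) + 30(1.0087) = 58.4794 amu
Atomic mass = 58.4794 − 0.544064 = 57.935336 amu ≈ 57.9353 amu (to 4 decimal places)

57.9353 amu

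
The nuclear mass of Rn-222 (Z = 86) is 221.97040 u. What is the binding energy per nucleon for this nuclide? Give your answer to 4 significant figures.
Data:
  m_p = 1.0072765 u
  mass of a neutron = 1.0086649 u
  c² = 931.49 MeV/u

Mass of separated nucleons = 86(1.0072765) + 136(1.0086649) = 86.6257790 + 137.1784264 = 223.8042054 u
Mass defect Δm = 223.8042054 − 221.97040 = 1.8338054 u
Binding energy = Δm·c² = 1.8338054 × 931.49 MeV/u = 1708.17 MeV
Per nucleon: 1708.17 / 222 = 7.694 MeV

7.694 MeV/nucleon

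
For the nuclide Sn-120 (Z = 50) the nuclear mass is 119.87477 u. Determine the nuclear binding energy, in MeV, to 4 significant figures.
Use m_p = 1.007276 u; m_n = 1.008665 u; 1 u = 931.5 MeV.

1021 MeV

The nucleus contains 50 protons and 120 − 50 = 70 neutrons.
Total constituent mass: 50 × 1.007276 + 70 × 1.008665 = 120.970350 u
Mass defect Δm = 120.970350 − 119.87477 = 1.095580 u
E_B = 1.095580 × 931.5 = 1020.53 MeV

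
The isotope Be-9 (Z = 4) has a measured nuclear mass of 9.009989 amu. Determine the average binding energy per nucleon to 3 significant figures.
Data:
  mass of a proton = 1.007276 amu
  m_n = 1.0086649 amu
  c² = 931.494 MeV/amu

With 4 protons and 5 neutrons (A = 9):
Σm = 4·m_p + 5·m_n = 4.029104 + 5.0433245 = 9.0724285 amu
Δm = 9.0724285 − 9.009989 = 0.0624395 amu
Converting to energy: 0.0624395 amu × 931.494 MeV/amu = 58.1620 MeV
BE/A = 58.1620 MeV / 9 = 6.462 MeV/nucleon

6.46 MeV/nucleon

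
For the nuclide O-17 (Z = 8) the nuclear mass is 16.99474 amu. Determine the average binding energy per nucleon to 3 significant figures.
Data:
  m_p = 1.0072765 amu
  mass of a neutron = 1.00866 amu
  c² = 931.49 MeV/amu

7.75 MeV/nucleon

Mass of separated nucleons = 8(1.0072765) + 9(1.00866) = 8.0582120 + 9.07794 = 17.1361520 amu
Mass defect Δm = 17.1361520 − 16.99474 = 0.1414120 amu
E_B = 0.1414120 × 931.49 = 131.724 MeV
BE/A = 131.724 MeV / 17 = 7.748 MeV/nucleon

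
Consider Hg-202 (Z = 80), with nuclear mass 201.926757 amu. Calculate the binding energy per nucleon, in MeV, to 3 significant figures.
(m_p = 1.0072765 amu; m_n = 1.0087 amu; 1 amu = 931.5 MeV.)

7.92 MeV/nucleon

Z = 80, so N = A − Z = 202 − 80 = 122.
Mass of separated nucleons = 80(1.0072765) + 122(1.0087) = 80.5821200 + 123.0614 = 203.6435200 amu
The mass defect is 203.6435200 − 201.926757 = 1.7167630 amu.
Binding energy = Δm·c² = 1.7167630 × 931.5 MeV/amu = 1599.16 MeV
Dividing by A = 202 gives 7.917 MeV per nucleon.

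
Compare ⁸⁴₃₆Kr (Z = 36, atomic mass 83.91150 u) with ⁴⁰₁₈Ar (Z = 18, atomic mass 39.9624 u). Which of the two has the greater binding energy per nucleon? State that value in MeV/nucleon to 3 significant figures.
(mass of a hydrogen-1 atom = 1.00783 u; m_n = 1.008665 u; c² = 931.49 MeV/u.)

⁸⁴₃₆Kr: Σm = 36(1.00783) + 48(1.008665) = 84.697800 u; Δm = 0.786300 u; E_B = 732.43 MeV; E_B/A = 8.719 MeV
⁴⁰₁₈Ar: Σm = 18(1.00783) + 22(1.008665) = 40.331570 u; Δm = 0.369170 u; E_B = 343.88 MeV; E_B/A = 8.597 MeV
⁸⁴₃₆Kr has the higher binding energy per nucleon, so it is the more tightly bound nucleus.

⁸⁴₃₆Kr; 8.72 MeV/nucleon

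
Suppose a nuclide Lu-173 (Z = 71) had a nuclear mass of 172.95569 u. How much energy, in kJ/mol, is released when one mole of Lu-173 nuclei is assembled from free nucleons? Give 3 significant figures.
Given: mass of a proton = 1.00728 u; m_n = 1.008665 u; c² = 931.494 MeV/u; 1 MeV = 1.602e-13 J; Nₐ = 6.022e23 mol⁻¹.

Σm = 71·m_p + 102·m_n = 71.51688 + 102.883830 = 174.400710 u
Mass defect Δm = 174.400710 − 172.95569 = 1.445020 u
E_B = 1.445020 × 931.494 = 1346.03 MeV
Per nucleus in joules: 1346.03 MeV × 1.602e-13 J/MeV = 2.1563e-10 J
Per mole: 2.1563e-10 J × 6.022e23 mol⁻¹ = 1.2985e+14 J/mol

1.30e+11 kJ/mol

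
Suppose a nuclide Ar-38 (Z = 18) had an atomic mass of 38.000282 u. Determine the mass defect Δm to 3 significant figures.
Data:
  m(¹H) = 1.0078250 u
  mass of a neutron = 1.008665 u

With 18 protons and 20 neutrons (A = 38):
Total constituent mass: 18 × 1.0078250 + 20 × 1.008665 = 38.3141500 u
Δm = 38.3141500 − 38.000282 = 0.3138680 u

0.314 u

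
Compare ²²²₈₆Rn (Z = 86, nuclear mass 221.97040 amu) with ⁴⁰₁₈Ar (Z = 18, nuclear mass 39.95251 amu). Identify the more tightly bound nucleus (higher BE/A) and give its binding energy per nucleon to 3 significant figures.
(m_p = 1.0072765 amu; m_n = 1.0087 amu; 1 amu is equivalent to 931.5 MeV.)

²²²₈₆Rn: Σm = 86(1.0072765) + 136(1.0087) = 223.8089790 amu; Δm = 1.8385790 amu; E_B = 1712.64 MeV; E_B/A = 7.7146 MeV
⁴⁰₁₈Ar: Σm = 18(1.0072765) + 22(1.0087) = 40.3223770 amu; Δm = 0.3698670 amu; E_B = 344.53 MeV; E_B/A = 8.613 MeV
⁴⁰₁₈Ar has the higher binding energy per nucleon, so it is the more tightly bound nucleus.

⁴⁰₁₈Ar; 8.61 MeV/nucleon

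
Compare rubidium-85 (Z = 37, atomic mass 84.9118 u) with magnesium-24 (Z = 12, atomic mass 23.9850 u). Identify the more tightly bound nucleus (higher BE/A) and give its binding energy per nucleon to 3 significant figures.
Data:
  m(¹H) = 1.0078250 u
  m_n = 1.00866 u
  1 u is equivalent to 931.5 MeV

rubidium-85; 8.69 MeV/nucleon

rubidium-85: Σm = 37(1.0078250) + 48(1.00866) = 85.7052050 u; Δm = 0.7934050 u; E_B = 739.06 MeV; E_B/A = 8.6948 MeV
magnesium-24: Σm = 12(1.0078250) + 12(1.00866) = 24.1978200 u; Δm = 0.2128200 u; E_B = 198.24 MeV; E_B/A = 8.260 MeV
rubidium-85 has the higher binding energy per nucleon, so it is the more tightly bound nucleus.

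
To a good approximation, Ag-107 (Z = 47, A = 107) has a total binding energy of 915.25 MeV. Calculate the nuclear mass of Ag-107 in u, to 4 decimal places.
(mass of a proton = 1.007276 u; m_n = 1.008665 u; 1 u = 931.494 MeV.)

106.8793 u

Mass defect = 915.25 MeV / (931.494 MeV/u) = 0.982561 u
Constituent mass = 47(1.007276) + 60(1.008665) = 107.861872 u
Nuclear mass = 107.861872 − 0.982561 = 106.879311 u ≈ 106.8793 u (to 4 decimal places)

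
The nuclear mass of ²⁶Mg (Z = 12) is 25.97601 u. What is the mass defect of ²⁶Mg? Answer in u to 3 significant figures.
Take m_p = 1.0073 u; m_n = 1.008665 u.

Total constituent mass: 12 × 1.0073 + 14 × 1.008665 = 26.208910 u
The mass defect is 26.208910 − 25.97601 = 0.232900 u.

0.233 u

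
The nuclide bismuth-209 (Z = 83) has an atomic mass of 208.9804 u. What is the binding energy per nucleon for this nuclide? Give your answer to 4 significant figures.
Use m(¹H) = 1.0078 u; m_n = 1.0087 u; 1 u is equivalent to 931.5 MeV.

7.858 MeV/nucleon

With 83 protons and 126 neutrons (A = 209):
Σm = 83·m(¹H) + 126·m_n = 83.6474 + 127.0962 = 210.7436 u
Mass defect Δm = 210.7436 − 208.9804 = 1.7632 u
Converting to energy: 1.7632 u × 931.5 MeV/u = 1642.42 MeV
Per nucleon: 1642.42 / 209 = 7.858 MeV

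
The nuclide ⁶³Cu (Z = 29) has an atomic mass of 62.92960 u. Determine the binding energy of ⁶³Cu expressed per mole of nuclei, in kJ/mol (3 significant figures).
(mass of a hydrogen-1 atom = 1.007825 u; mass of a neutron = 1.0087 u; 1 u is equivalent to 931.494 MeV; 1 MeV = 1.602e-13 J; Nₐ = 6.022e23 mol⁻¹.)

Σm = 29·m(¹H) + 34·m_n = 29.226925 + 34.2958 = 63.522725 u
The mass defect is 63.522725 − 62.92960 = 0.593125 u.
Converting to energy: 0.593125 u × 931.494 MeV/u = 552.492 MeV
Per nucleus in joules: 552.492 MeV × 1.602e-13 J/MeV = 8.8509e-11 J
Per mole: 8.8509e-11 J × 6.022e23 mol⁻¹ = 5.3300e+13 J/mol

5.33e+10 kJ/mol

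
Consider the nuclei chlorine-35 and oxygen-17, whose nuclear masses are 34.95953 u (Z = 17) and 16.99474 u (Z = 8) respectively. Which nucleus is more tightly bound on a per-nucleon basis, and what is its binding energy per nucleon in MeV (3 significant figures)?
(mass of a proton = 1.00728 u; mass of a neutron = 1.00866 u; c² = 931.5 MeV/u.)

chlorine-35: Σm = 17(1.00728) + 18(1.00866) = 35.27964 u; Δm = 0.32011 u; E_B = 298.18 MeV; E_B/A = 8.519 MeV
oxygen-17: Σm = 8(1.00728) + 9(1.00866) = 17.13618 u; Δm = 0.14144 u; E_B = 131.75 MeV; E_B/A = 7.750 MeV
chlorine-35 has the higher binding energy per nucleon, so it is the more tightly bound nucleus.

chlorine-35; 8.52 MeV/nucleon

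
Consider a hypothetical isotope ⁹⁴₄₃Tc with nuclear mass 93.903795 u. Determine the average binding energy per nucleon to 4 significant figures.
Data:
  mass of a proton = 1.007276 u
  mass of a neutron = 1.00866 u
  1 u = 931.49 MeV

8.430 MeV/nucleon

Z = 43, so N = A − Z = 94 − 43 = 51.
Mass of separated nucleons = 43(1.007276) + 51(1.00866) = 43.312868 + 51.44166 = 94.754528 u
Δm = 94.754528 − 93.903795 = 0.850733 u
Binding energy = Δm·c² = 0.850733 × 931.49 MeV/u = 792.449 MeV
Dividing by A = 94 gives 8.430 MeV per nucleon.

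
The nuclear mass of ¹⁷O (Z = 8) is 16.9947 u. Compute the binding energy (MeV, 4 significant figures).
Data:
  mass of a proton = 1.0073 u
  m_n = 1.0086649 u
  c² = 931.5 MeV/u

132.0 MeV

With 8 protons and 9 neutrons (A = 17):
Mass of separated nucleons = 8(1.0073) + 9(1.0086649) = 8.0584 + 9.0779841 = 17.1363841 u
Mass defect Δm = 17.1363841 − 16.9947 = 0.1416841 u
Converting to energy: 0.1416841 u × 931.5 MeV/u = 131.979 MeV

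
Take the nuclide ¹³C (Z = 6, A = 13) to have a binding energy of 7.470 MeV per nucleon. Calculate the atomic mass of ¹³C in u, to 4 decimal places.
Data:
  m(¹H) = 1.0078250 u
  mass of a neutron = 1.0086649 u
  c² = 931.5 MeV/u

Total binding energy = 13 × 7.470 = 97.110 MeV
Mass defect = 97.110 MeV / (931.5 MeV/u) = 0.104251 u
Constituent mass = 6(1.0078250) + 7(1.0086649) = 13.1076043 u
Atomic mass = 13.1076043 − 0.104251 = 13.0033533 u ≈ 13.0034 u (to 4 decimal places)

13.0034 u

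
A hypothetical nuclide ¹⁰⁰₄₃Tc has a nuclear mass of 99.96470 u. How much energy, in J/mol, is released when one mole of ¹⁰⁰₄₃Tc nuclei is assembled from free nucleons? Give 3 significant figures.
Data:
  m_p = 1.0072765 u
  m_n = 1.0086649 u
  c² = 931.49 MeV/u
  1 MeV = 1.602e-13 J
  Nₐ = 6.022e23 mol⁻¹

7.57e+13 J/mol

Mass of separated nucleons = 43(1.0072765) + 57(1.0086649) = 43.3128895 + 57.4938993 = 100.8067888 u
Δm = 100.8067888 − 99.96470 = 0.8420888 u
E_B = 0.8420888 × 931.49 = 784.397 MeV
Per nucleus in joules: 784.397 MeV × 1.602e-13 J/MeV = 1.2566e-10 J
Per mole: 1.2566e-10 J × 6.022e23 mol⁻¹ = 7.5672e+13 J/mol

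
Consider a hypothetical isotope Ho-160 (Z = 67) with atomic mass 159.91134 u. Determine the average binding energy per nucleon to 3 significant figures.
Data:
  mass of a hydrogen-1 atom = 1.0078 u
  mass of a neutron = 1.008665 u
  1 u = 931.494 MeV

8.25 MeV/nucleon

Σm = 67·m(¹H) + 93·m_n = 67.5226 + 93.805845 = 161.328445 u
The mass defect is 161.328445 − 159.91134 = 1.417105 u.
Binding energy = Δm·c² = 1.417105 × 931.494 MeV/u = 1320.02 MeV
BE/A = 1320.02 MeV / 160 = 8.250 MeV/nucleon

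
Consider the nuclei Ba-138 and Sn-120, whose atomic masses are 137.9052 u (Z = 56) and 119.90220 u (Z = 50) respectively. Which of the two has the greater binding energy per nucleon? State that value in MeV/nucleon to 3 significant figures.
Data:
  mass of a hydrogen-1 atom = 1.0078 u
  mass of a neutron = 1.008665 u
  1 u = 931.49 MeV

Ba-138: Σm = 56(1.0078) + 82(1.008665) = 139.147330 u; Δm = 1.242130 u; E_B = 1157.0 MeV; E_B/A = 8.384 MeV
Sn-120: Σm = 50(1.0078) + 70(1.008665) = 120.996550 u; Δm = 1.094350 u; E_B = 1019.38 MeV; E_B/A = 8.4948 MeV
Sn-120 has the higher binding energy per nucleon, so it is the more tightly bound nucleus.

Sn-120; 8.49 MeV/nucleon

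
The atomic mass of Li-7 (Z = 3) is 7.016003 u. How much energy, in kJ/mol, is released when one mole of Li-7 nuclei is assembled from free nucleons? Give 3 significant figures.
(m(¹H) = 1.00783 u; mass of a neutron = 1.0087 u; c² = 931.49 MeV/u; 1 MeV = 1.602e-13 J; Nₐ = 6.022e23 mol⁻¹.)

3.80e+09 kJ/mol

Σm = 3·m(¹H) + 4·m_n = 3.02349 + 4.0348 = 7.05829 u
The mass defect is 7.05829 − 7.016003 = 0.042287 u.
Binding energy = Δm·c² = 0.042287 × 931.49 MeV/u = 39.3899 MeV
Per nucleus in joules: 39.3899 MeV × 1.602e-13 J/MeV = 6.3103e-12 J
Per mole: 6.3103e-12 J × 6.022e23 mol⁻¹ = 3.8001e+12 J/mol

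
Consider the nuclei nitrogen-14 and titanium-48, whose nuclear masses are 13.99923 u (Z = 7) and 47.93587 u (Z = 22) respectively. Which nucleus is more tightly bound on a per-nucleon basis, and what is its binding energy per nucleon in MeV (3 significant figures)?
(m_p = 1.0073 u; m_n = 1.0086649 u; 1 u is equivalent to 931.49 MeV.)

nitrogen-14: Σm = 7(1.0073) + 7(1.0086649) = 14.1117543 u; Δm = 0.1125243 u; E_B = 104.82 MeV; E_B/A = 7.487 MeV
titanium-48: Σm = 22(1.0073) + 26(1.0086649) = 48.3858874 u; Δm = 0.4500174 u; E_B = 419.19 MeV; E_B/A = 8.733 MeV
titanium-48 has the higher binding energy per nucleon, so it is the more tightly bound nucleus.

titanium-48; 8.73 MeV/nucleon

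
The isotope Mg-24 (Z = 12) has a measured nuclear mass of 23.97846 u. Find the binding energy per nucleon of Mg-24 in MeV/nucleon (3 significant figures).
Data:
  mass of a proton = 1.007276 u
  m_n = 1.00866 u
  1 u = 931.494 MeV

Σm = 12·m_p + 12·m_n = 12.087312 + 12.10392 = 24.191232 u
Δm = 24.191232 − 23.97846 = 0.212772 u
Binding energy = Δm·c² = 0.212772 × 931.494 MeV/u = 198.196 MeV
Per nucleon: 198.196 / 24 = 8.258 MeV

8.26 MeV/nucleon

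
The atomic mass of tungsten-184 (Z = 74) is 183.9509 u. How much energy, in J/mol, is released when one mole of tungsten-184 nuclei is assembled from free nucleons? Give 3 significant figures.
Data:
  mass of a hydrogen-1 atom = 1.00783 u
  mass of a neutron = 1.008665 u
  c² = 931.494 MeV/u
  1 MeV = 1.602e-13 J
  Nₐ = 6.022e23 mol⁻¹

Mass of separated nucleons = 74(1.00783) + 110(1.008665) = 74.57942 + 110.953150 = 185.532570 u
Δm = 185.532570 − 183.9509 = 1.581670 u
Binding energy = Δm·c² = 1.581670 × 931.494 MeV/u = 1473.32 MeV
Per nucleus in joules: 1473.32 MeV × 1.602e-13 J/MeV = 2.3603e-10 J
Per mole: 2.3603e-10 J × 6.022e23 mol⁻¹ = 1.4214e+14 J/mol

1.42e+14 J/mol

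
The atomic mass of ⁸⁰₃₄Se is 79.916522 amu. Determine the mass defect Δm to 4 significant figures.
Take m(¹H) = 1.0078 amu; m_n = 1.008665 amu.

0.7473 amu

Z = 34, so N = A − Z = 80 − 34 = 46.
Total constituent mass: 34 × 1.0078 + 46 × 1.008665 = 80.663790 amu
The mass defect is 80.663790 − 79.916522 = 0.747268 amu.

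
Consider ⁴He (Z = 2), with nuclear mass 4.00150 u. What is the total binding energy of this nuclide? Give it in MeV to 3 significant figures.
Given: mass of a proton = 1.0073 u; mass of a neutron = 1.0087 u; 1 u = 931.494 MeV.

28.4 MeV

The nucleus contains 2 protons and 4 − 2 = 2 neutrons.
Mass of separated nucleons = 2(1.0073) + 2(1.0087) = 2.0146 + 2.0174 = 4.0320 u
Mass defect Δm = 4.0320 − 4.00150 = 0.03050 u
Converting to energy: 0.03050 u × 931.494 MeV/u = 28.4106 MeV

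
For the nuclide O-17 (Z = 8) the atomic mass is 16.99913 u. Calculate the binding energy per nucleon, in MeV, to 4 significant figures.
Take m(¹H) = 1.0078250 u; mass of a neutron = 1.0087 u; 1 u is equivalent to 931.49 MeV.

Total constituent mass: 8 × 1.0078250 + 9 × 1.0087 = 17.1409000 u
Δm = 17.1409000 − 16.99913 = 0.1417700 u
Converting to energy: 0.1417700 u × 931.49 MeV/u = 132.057 MeV
BE/A = 132.057 MeV / 17 = 7.768 MeV/nucleon

7.768 MeV/nucleon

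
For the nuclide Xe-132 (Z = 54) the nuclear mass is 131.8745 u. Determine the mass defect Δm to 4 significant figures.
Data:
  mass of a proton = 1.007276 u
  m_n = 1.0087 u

1.197 u

Total constituent mass: 54 × 1.007276 + 78 × 1.0087 = 133.071504 u
The mass defect is 133.071504 − 131.8745 = 1.197004 u.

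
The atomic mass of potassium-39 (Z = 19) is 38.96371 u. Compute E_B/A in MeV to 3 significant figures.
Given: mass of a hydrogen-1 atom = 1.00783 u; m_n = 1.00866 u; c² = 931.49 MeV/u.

8.56 MeV/nucleon

The nucleus contains 19 protons and 39 − 19 = 20 neutrons.
Mass of separated nucleons = 19(1.00783) + 20(1.00866) = 19.14877 + 20.17320 = 39.32197 u
The mass defect is 39.32197 − 38.96371 = 0.35826 u.
Binding energy = Δm·c² = 0.35826 × 931.49 MeV/u = 333.716 MeV
BE/A = 333.716 MeV / 39 = 8.557 MeV/nucleon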